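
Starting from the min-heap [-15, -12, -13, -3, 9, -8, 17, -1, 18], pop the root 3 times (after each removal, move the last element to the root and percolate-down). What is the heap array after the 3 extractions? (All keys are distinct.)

[-8, -3, 17, -1, 9, 18]

extract-min #1 returns -15:
  remove root -15; move last element 18 to root → [18, -12, -13, -3, 9, -8, 17, -1]
  18 vs smaller child -13 at index 2, swap → [-13, -12, 18, -3, 9, -8, 17, -1]
  18 vs smaller child -8 at index 5, swap → [-13, -12, -8, -3, 9, 18, 17, -1]
extract-min #2 returns -13:
  remove root -13; move last element -1 to root → [-1, -12, -8, -3, 9, 18, 17]
  -1 vs smaller child -12 at index 1, swap → [-12, -1, -8, -3, 9, 18, 17]
  -1 vs smaller child -3 at index 3, swap → [-12, -3, -8, -1, 9, 18, 17]
extract-min #3 returns -12:
  remove root -12; move last element 17 to root → [17, -3, -8, -1, 9, 18]
  17 vs smaller child -8 at index 2, swap → [-8, -3, 17, -1, 9, 18]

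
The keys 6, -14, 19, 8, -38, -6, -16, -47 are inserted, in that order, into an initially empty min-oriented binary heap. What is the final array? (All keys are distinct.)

Insert 6:
  append 6 at index 0 → [6] (no swap needed)
Insert -14:
  append -14 at index 1 → [6, -14]
  -14 < parent 6 at index 0, swap → [-14, 6]
Insert 19:
  append 19 at index 2 → [-14, 6, 19] (no swap needed)
Insert 8:
  append 8 at index 3 → [-14, 6, 19, 8] (no swap needed)
Insert -38:
  append -38 at index 4 → [-14, 6, 19, 8, -38]
  -38 < parent 6 at index 1, swap → [-14, -38, 19, 8, 6]
  -38 < parent -14 at index 0, swap → [-38, -14, 19, 8, 6]
Insert -6:
  append -6 at index 5 → [-38, -14, 19, 8, 6, -6]
  -6 < parent 19 at index 2, swap → [-38, -14, -6, 8, 6, 19]
Insert -16:
  append -16 at index 6 → [-38, -14, -6, 8, 6, 19, -16]
  -16 < parent -6 at index 2, swap → [-38, -14, -16, 8, 6, 19, -6]
Insert -47:
  append -47 at index 7 → [-38, -14, -16, 8, 6, 19, -6, -47]
  -47 < parent 8 at index 3, swap → [-38, -14, -16, -47, 6, 19, -6, 8]
  -47 < parent -14 at index 1, swap → [-38, -47, -16, -14, 6, 19, -6, 8]
  -47 < parent -38 at index 0, swap → [-47, -38, -16, -14, 6, 19, -6, 8]

[-47, -38, -16, -14, 6, 19, -6, 8]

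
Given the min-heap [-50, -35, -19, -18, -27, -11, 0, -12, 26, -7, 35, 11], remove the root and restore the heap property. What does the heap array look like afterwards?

remove root -50; move last element 11 to root → [11, -35, -19, -18, -27, -11, 0, -12, 26, -7, 35]
11 vs smaller child -35 at index 1, swap → [-35, 11, -19, -18, -27, -11, 0, -12, 26, -7, 35]
11 vs smaller child -27 at index 4, swap → [-35, -27, -19, -18, 11, -11, 0, -12, 26, -7, 35]
11 vs smaller child -7 at index 9, swap → [-35, -27, -19, -18, -7, -11, 0, -12, 26, 11, 35]

[-35, -27, -19, -18, -7, -11, 0, -12, 26, 11, 35]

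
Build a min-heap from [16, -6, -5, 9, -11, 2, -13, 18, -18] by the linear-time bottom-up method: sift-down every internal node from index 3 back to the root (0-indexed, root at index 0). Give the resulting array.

[-18, -11, -13, -6, 16, 2, -5, 18, 9]

sift down from index 3:
  9 vs smaller child -18 at index 8, swap → [16, -6, -5, -18, -11, 2, -13, 18, 9]
sift down from index 2:
  -5 vs smaller child -13 at index 6, swap → [16, -6, -13, -18, -11, 2, -5, 18, 9]
sift down from index 1:
  -6 vs smaller child -18 at index 3, swap → [16, -18, -13, -6, -11, 2, -5, 18, 9]
sift down from index 0:
  16 vs smaller child -18 at index 1, swap → [-18, 16, -13, -6, -11, 2, -5, 18, 9]
  16 vs smaller child -11 at index 4, swap → [-18, -11, -13, -6, 16, 2, -5, 18, 9]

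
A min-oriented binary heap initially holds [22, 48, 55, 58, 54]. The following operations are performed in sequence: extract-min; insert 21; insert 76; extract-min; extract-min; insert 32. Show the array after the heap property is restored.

extract-min → returns 22:
  remove root 22; move last element 54 to root → [54, 48, 55, 58]
  54 vs smaller child 48 at index 1, swap → [48, 54, 55, 58]
insert 21:
  append 21 at index 4 → [48, 54, 55, 58, 21]
  21 < parent 54 at index 1, swap → [48, 21, 55, 58, 54]
  21 < parent 48 at index 0, swap → [21, 48, 55, 58, 54]
insert 76:
  append 76 at index 5 → [21, 48, 55, 58, 54, 76] (no swap needed)
extract-min → returns 21:
  remove root 21; move last element 76 to root → [76, 48, 55, 58, 54]
  76 vs smaller child 48 at index 1, swap → [48, 76, 55, 58, 54]
  76 vs smaller child 54 at index 4, swap → [48, 54, 55, 58, 76]
extract-min → returns 48:
  remove root 48; move last element 76 to root → [76, 54, 55, 58]
  76 vs smaller child 54 at index 1, swap → [54, 76, 55, 58]
  76 vs only child 58 at index 3, swap → [54, 58, 55, 76]
insert 32:
  append 32 at index 4 → [54, 58, 55, 76, 32]
  32 < parent 58 at index 1, swap → [54, 32, 55, 76, 58]
  32 < parent 54 at index 0, swap → [32, 54, 55, 76, 58]

[32, 54, 55, 76, 58]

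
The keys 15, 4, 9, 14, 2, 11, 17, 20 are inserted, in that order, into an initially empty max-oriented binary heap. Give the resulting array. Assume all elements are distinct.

[20, 17, 15, 14, 2, 9, 11, 4]

Insert 15:
  append 15 at index 0 → [15] (no swap needed)
Insert 4:
  append 4 at index 1 → [15, 4] (no swap needed)
Insert 9:
  append 9 at index 2 → [15, 4, 9] (no swap needed)
Insert 14:
  append 14 at index 3 → [15, 4, 9, 14]
  14 > parent 4 at index 1, swap → [15, 14, 9, 4]
Insert 2:
  append 2 at index 4 → [15, 14, 9, 4, 2] (no swap needed)
Insert 11:
  append 11 at index 5 → [15, 14, 9, 4, 2, 11]
  11 > parent 9 at index 2, swap → [15, 14, 11, 4, 2, 9]
Insert 17:
  append 17 at index 6 → [15, 14, 11, 4, 2, 9, 17]
  17 > parent 11 at index 2, swap → [15, 14, 17, 4, 2, 9, 11]
  17 > parent 15 at index 0, swap → [17, 14, 15, 4, 2, 9, 11]
Insert 20:
  append 20 at index 7 → [17, 14, 15, 4, 2, 9, 11, 20]
  20 > parent 4 at index 3, swap → [17, 14, 15, 20, 2, 9, 11, 4]
  20 > parent 14 at index 1, swap → [17, 20, 15, 14, 2, 9, 11, 4]
  20 > parent 17 at index 0, swap → [20, 17, 15, 14, 2, 9, 11, 4]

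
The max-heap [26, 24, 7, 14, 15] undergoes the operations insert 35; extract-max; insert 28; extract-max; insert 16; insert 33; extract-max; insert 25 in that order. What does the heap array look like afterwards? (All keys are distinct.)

[26, 24, 25, 14, 15, 7, 16]

insert 35:
  append 35 at index 5 → [26, 24, 7, 14, 15, 35]
  35 > parent 7 at index 2, swap → [26, 24, 35, 14, 15, 7]
  35 > parent 26 at index 0, swap → [35, 24, 26, 14, 15, 7]
extract-max → returns 35:
  remove root 35; move last element 7 to root → [7, 24, 26, 14, 15]
  7 vs larger child 26 at index 2, swap → [26, 24, 7, 14, 15]
insert 28:
  append 28 at index 5 → [26, 24, 7, 14, 15, 28]
  28 > parent 7 at index 2, swap → [26, 24, 28, 14, 15, 7]
  28 > parent 26 at index 0, swap → [28, 24, 26, 14, 15, 7]
extract-max → returns 28:
  remove root 28; move last element 7 to root → [7, 24, 26, 14, 15]
  7 vs larger child 26 at index 2, swap → [26, 24, 7, 14, 15]
insert 16:
  append 16 at index 5 → [26, 24, 7, 14, 15, 16]
  16 > parent 7 at index 2, swap → [26, 24, 16, 14, 15, 7]
insert 33:
  append 33 at index 6 → [26, 24, 16, 14, 15, 7, 33]
  33 > parent 16 at index 2, swap → [26, 24, 33, 14, 15, 7, 16]
  33 > parent 26 at index 0, swap → [33, 24, 26, 14, 15, 7, 16]
extract-max → returns 33:
  remove root 33; move last element 16 to root → [16, 24, 26, 14, 15, 7]
  16 vs larger child 26 at index 2, swap → [26, 24, 16, 14, 15, 7]
insert 25:
  append 25 at index 6 → [26, 24, 16, 14, 15, 7, 25]
  25 > parent 16 at index 2, swap → [26, 24, 25, 14, 15, 7, 16]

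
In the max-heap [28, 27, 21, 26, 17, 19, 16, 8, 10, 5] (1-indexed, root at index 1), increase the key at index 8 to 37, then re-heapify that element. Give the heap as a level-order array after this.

[37, 28, 21, 27, 17, 19, 16, 26, 10, 5]

set index 8 from 8 to 37 → [28, 27, 21, 26, 17, 19, 16, 37, 10, 5]
37 > parent 26 at index 4, swap → [28, 27, 21, 37, 17, 19, 16, 26, 10, 5]
37 > parent 27 at index 2, swap → [28, 37, 21, 27, 17, 19, 16, 26, 10, 5]
37 > parent 28 at index 1, swap → [37, 28, 21, 27, 17, 19, 16, 26, 10, 5]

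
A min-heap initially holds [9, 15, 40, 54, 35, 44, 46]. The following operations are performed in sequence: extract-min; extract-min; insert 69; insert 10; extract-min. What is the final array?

[35, 44, 40, 54, 46, 69]

extract-min → returns 9:
  remove root 9; move last element 46 to root → [46, 15, 40, 54, 35, 44]
  46 vs smaller child 15 at index 1, swap → [15, 46, 40, 54, 35, 44]
  46 vs smaller child 35 at index 4, swap → [15, 35, 40, 54, 46, 44]
extract-min → returns 15:
  remove root 15; move last element 44 to root → [44, 35, 40, 54, 46]
  44 vs smaller child 35 at index 1, swap → [35, 44, 40, 54, 46]
insert 69:
  append 69 at index 5 → [35, 44, 40, 54, 46, 69] (no swap needed)
insert 10:
  append 10 at index 6 → [35, 44, 40, 54, 46, 69, 10]
  10 < parent 40 at index 2, swap → [35, 44, 10, 54, 46, 69, 40]
  10 < parent 35 at index 0, swap → [10, 44, 35, 54, 46, 69, 40]
extract-min → returns 10:
  remove root 10; move last element 40 to root → [40, 44, 35, 54, 46, 69]
  40 vs smaller child 35 at index 2, swap → [35, 44, 40, 54, 46, 69]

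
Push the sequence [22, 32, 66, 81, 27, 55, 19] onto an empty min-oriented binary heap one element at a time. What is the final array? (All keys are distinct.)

Insert 22:
  append 22 at index 0 → [22] (no swap needed)
Insert 32:
  append 32 at index 1 → [22, 32] (no swap needed)
Insert 66:
  append 66 at index 2 → [22, 32, 66] (no swap needed)
Insert 81:
  append 81 at index 3 → [22, 32, 66, 81] (no swap needed)
Insert 27:
  append 27 at index 4 → [22, 32, 66, 81, 27]
  27 < parent 32 at index 1, swap → [22, 27, 66, 81, 32]
Insert 55:
  append 55 at index 5 → [22, 27, 66, 81, 32, 55]
  55 < parent 66 at index 2, swap → [22, 27, 55, 81, 32, 66]
Insert 19:
  append 19 at index 6 → [22, 27, 55, 81, 32, 66, 19]
  19 < parent 55 at index 2, swap → [22, 27, 19, 81, 32, 66, 55]
  19 < parent 22 at index 0, swap → [19, 27, 22, 81, 32, 66, 55]

[19, 27, 22, 81, 32, 66, 55]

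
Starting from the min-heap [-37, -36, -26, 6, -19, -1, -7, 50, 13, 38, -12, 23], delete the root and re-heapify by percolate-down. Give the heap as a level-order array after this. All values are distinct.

remove root -37; move last element 23 to root → [23, -36, -26, 6, -19, -1, -7, 50, 13, 38, -12]
23 vs smaller child -36 at index 1, swap → [-36, 23, -26, 6, -19, -1, -7, 50, 13, 38, -12]
23 vs smaller child -19 at index 4, swap → [-36, -19, -26, 6, 23, -1, -7, 50, 13, 38, -12]
23 vs smaller child -12 at index 10, swap → [-36, -19, -26, 6, -12, -1, -7, 50, 13, 38, 23]

[-36, -19, -26, 6, -12, -1, -7, 50, 13, 38, 23]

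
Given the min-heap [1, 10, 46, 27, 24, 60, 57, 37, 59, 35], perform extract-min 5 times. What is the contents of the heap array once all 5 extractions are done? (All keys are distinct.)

extract-min #1 returns 1:
  remove root 1; move last element 35 to root → [35, 10, 46, 27, 24, 60, 57, 37, 59]
  35 vs smaller child 10 at index 1, swap → [10, 35, 46, 27, 24, 60, 57, 37, 59]
  35 vs smaller child 24 at index 4, swap → [10, 24, 46, 27, 35, 60, 57, 37, 59]
extract-min #2 returns 10:
  remove root 10; move last element 59 to root → [59, 24, 46, 27, 35, 60, 57, 37]
  59 vs smaller child 24 at index 1, swap → [24, 59, 46, 27, 35, 60, 57, 37]
  59 vs smaller child 27 at index 3, swap → [24, 27, 46, 59, 35, 60, 57, 37]
  59 vs only child 37 at index 7, swap → [24, 27, 46, 37, 35, 60, 57, 59]
extract-min #3 returns 24:
  remove root 24; move last element 59 to root → [59, 27, 46, 37, 35, 60, 57]
  59 vs smaller child 27 at index 1, swap → [27, 59, 46, 37, 35, 60, 57]
  59 vs smaller child 35 at index 4, swap → [27, 35, 46, 37, 59, 60, 57]
extract-min #4 returns 27:
  remove root 27; move last element 57 to root → [57, 35, 46, 37, 59, 60]
  57 vs smaller child 35 at index 1, swap → [35, 57, 46, 37, 59, 60]
  57 vs smaller child 37 at index 3, swap → [35, 37, 46, 57, 59, 60]
extract-min #5 returns 35:
  remove root 35; move last element 60 to root → [60, 37, 46, 57, 59]
  60 vs smaller child 37 at index 1, swap → [37, 60, 46, 57, 59]
  60 vs smaller child 57 at index 3, swap → [37, 57, 46, 60, 59]

[37, 57, 46, 60, 59]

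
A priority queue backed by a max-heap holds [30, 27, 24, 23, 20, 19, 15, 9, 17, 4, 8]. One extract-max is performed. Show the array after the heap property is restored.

[27, 23, 24, 17, 20, 19, 15, 9, 8, 4]

remove root 30; move last element 8 to root → [8, 27, 24, 23, 20, 19, 15, 9, 17, 4]
8 vs larger child 27 at index 1, swap → [27, 8, 24, 23, 20, 19, 15, 9, 17, 4]
8 vs larger child 23 at index 3, swap → [27, 23, 24, 8, 20, 19, 15, 9, 17, 4]
8 vs larger child 17 at index 8, swap → [27, 23, 24, 17, 20, 19, 15, 9, 8, 4]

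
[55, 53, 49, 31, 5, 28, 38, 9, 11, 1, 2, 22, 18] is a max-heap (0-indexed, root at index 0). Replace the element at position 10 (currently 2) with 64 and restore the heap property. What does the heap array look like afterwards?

[64, 55, 49, 31, 53, 28, 38, 9, 11, 1, 5, 22, 18]

set index 10 from 2 to 64 → [55, 53, 49, 31, 5, 28, 38, 9, 11, 1, 64, 22, 18]
64 > parent 5 at index 4, swap → [55, 53, 49, 31, 64, 28, 38, 9, 11, 1, 5, 22, 18]
64 > parent 53 at index 1, swap → [55, 64, 49, 31, 53, 28, 38, 9, 11, 1, 5, 22, 18]
64 > parent 55 at index 0, swap → [64, 55, 49, 31, 53, 28, 38, 9, 11, 1, 5, 22, 18]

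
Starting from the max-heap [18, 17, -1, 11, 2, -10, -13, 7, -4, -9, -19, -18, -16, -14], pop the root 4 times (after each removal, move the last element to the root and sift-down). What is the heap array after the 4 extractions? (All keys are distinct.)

[2, -4, -1, -14, -9, -10, -13, -19, -16, -18]

extract-max #1 returns 18:
  remove root 18; move last element -14 to root → [-14, 17, -1, 11, 2, -10, -13, 7, -4, -9, -19, -18, -16]
  -14 vs larger child 17 at index 1, swap → [17, -14, -1, 11, 2, -10, -13, 7, -4, -9, -19, -18, -16]
  -14 vs larger child 11 at index 3, swap → [17, 11, -1, -14, 2, -10, -13, 7, -4, -9, -19, -18, -16]
  -14 vs larger child 7 at index 7, swap → [17, 11, -1, 7, 2, -10, -13, -14, -4, -9, -19, -18, -16]
extract-max #2 returns 17:
  remove root 17; move last element -16 to root → [-16, 11, -1, 7, 2, -10, -13, -14, -4, -9, -19, -18]
  -16 vs larger child 11 at index 1, swap → [11, -16, -1, 7, 2, -10, -13, -14, -4, -9, -19, -18]
  -16 vs larger child 7 at index 3, swap → [11, 7, -1, -16, 2, -10, -13, -14, -4, -9, -19, -18]
  -16 vs larger child -4 at index 8, swap → [11, 7, -1, -4, 2, -10, -13, -14, -16, -9, -19, -18]
extract-max #3 returns 11:
  remove root 11; move last element -18 to root → [-18, 7, -1, -4, 2, -10, -13, -14, -16, -9, -19]
  -18 vs larger child 7 at index 1, swap → [7, -18, -1, -4, 2, -10, -13, -14, -16, -9, -19]
  -18 vs larger child 2 at index 4, swap → [7, 2, -1, -4, -18, -10, -13, -14, -16, -9, -19]
  -18 vs larger child -9 at index 9, swap → [7, 2, -1, -4, -9, -10, -13, -14, -16, -18, -19]
extract-max #4 returns 7:
  remove root 7; move last element -19 to root → [-19, 2, -1, -4, -9, -10, -13, -14, -16, -18]
  -19 vs larger child 2 at index 1, swap → [2, -19, -1, -4, -9, -10, -13, -14, -16, -18]
  -19 vs larger child -4 at index 3, swap → [2, -4, -1, -19, -9, -10, -13, -14, -16, -18]
  -19 vs larger child -14 at index 7, swap → [2, -4, -1, -14, -9, -10, -13, -19, -16, -18]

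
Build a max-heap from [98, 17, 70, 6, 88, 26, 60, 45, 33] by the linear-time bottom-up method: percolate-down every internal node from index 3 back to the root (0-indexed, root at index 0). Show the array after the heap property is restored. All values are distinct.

sift down from index 3:
  6 vs larger child 45 at index 7, swap → [98, 17, 70, 45, 88, 26, 60, 6, 33]
sift down from index 2: already satisfies heap property
sift down from index 1:
  17 vs larger child 88 at index 4, swap → [98, 88, 70, 45, 17, 26, 60, 6, 33]
sift down from index 0: already satisfies heap property

[98, 88, 70, 45, 17, 26, 60, 6, 33]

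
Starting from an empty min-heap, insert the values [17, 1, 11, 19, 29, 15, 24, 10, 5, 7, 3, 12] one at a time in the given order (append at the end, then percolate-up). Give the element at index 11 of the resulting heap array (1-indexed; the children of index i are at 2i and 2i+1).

Insert 17:
  append 17 at index 1 → [17] (no swap needed)
Insert 1:
  append 1 at index 2 → [17, 1]
  1 < parent 17 at index 1, swap → [1, 17]
Insert 11:
  append 11 at index 3 → [1, 17, 11] (no swap needed)
Insert 19:
  append 19 at index 4 → [1, 17, 11, 19] (no swap needed)
Insert 29:
  append 29 at index 5 → [1, 17, 11, 19, 29] (no swap needed)
Insert 15:
  append 15 at index 6 → [1, 17, 11, 19, 29, 15] (no swap needed)
Insert 24:
  append 24 at index 7 → [1, 17, 11, 19, 29, 15, 24] (no swap needed)
Insert 10:
  append 10 at index 8 → [1, 17, 11, 19, 29, 15, 24, 10]
  10 < parent 19 at index 4, swap → [1, 17, 11, 10, 29, 15, 24, 19]
  10 < parent 17 at index 2, swap → [1, 10, 11, 17, 29, 15, 24, 19]
Insert 5:
  append 5 at index 9 → [1, 10, 11, 17, 29, 15, 24, 19, 5]
  5 < parent 17 at index 4, swap → [1, 10, 11, 5, 29, 15, 24, 19, 17]
  5 < parent 10 at index 2, swap → [1, 5, 11, 10, 29, 15, 24, 19, 17]
Insert 7:
  append 7 at index 10 → [1, 5, 11, 10, 29, 15, 24, 19, 17, 7]
  7 < parent 29 at index 5, swap → [1, 5, 11, 10, 7, 15, 24, 19, 17, 29]
Insert 3:
  append 3 at index 11 → [1, 5, 11, 10, 7, 15, 24, 19, 17, 29, 3]
  3 < parent 7 at index 5, swap → [1, 5, 11, 10, 3, 15, 24, 19, 17, 29, 7]
  3 < parent 5 at index 2, swap → [1, 3, 11, 10, 5, 15, 24, 19, 17, 29, 7]
Insert 12:
  append 12 at index 12 → [1, 3, 11, 10, 5, 15, 24, 19, 17, 29, 7, 12]
  12 < parent 15 at index 6, swap → [1, 3, 11, 10, 5, 12, 24, 19, 17, 29, 7, 15]
resulting array: [1, 3, 11, 10, 5, 12, 24, 19, 17, 29, 7, 15]

7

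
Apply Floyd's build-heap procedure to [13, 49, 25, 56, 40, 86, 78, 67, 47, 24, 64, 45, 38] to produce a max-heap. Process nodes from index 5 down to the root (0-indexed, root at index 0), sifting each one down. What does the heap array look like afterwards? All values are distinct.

sift down from index 5: already satisfies heap property
sift down from index 4:
  40 vs larger child 64 at index 10, swap → [13, 49, 25, 56, 64, 86, 78, 67, 47, 24, 40, 45, 38]
sift down from index 3:
  56 vs larger child 67 at index 7, swap → [13, 49, 25, 67, 64, 86, 78, 56, 47, 24, 40, 45, 38]
sift down from index 2:
  25 vs larger child 86 at index 5, swap → [13, 49, 86, 67, 64, 25, 78, 56, 47, 24, 40, 45, 38]
  25 vs larger child 45 at index 11, swap → [13, 49, 86, 67, 64, 45, 78, 56, 47, 24, 40, 25, 38]
sift down from index 1:
  49 vs larger child 67 at index 3, swap → [13, 67, 86, 49, 64, 45, 78, 56, 47, 24, 40, 25, 38]
  49 vs larger child 56 at index 7, swap → [13, 67, 86, 56, 64, 45, 78, 49, 47, 24, 40, 25, 38]
sift down from index 0:
  13 vs larger child 86 at index 2, swap → [86, 67, 13, 56, 64, 45, 78, 49, 47, 24, 40, 25, 38]
  13 vs larger child 78 at index 6, swap → [86, 67, 78, 56, 64, 45, 13, 49, 47, 24, 40, 25, 38]

[86, 67, 78, 56, 64, 45, 13, 49, 47, 24, 40, 25, 38]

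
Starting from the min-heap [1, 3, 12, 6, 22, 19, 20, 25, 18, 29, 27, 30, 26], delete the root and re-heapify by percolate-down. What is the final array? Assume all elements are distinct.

[3, 6, 12, 18, 22, 19, 20, 25, 26, 29, 27, 30]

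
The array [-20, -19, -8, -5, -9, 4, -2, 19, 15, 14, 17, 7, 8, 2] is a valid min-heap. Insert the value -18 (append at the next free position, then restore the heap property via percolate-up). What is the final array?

[-20, -19, -18, -5, -9, 4, -8, 19, 15, 14, 17, 7, 8, 2, -2]

append -18 at index 14 → [-20, -19, -8, -5, -9, 4, -2, 19, 15, 14, 17, 7, 8, 2, -18]
-18 < parent -2 at index 6, swap → [-20, -19, -8, -5, -9, 4, -18, 19, 15, 14, 17, 7, 8, 2, -2]
-18 < parent -8 at index 2, swap → [-20, -19, -18, -5, -9, 4, -8, 19, 15, 14, 17, 7, 8, 2, -2]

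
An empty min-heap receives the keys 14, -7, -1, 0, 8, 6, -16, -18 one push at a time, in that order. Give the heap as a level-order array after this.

[-18, -16, -7, 0, 8, 6, -1, 14]

Insert 14:
  append 14 at index 0 → [14] (no swap needed)
Insert -7:
  append -7 at index 1 → [14, -7]
  -7 < parent 14 at index 0, swap → [-7, 14]
Insert -1:
  append -1 at index 2 → [-7, 14, -1] (no swap needed)
Insert 0:
  append 0 at index 3 → [-7, 14, -1, 0]
  0 < parent 14 at index 1, swap → [-7, 0, -1, 14]
Insert 8:
  append 8 at index 4 → [-7, 0, -1, 14, 8] (no swap needed)
Insert 6:
  append 6 at index 5 → [-7, 0, -1, 14, 8, 6] (no swap needed)
Insert -16:
  append -16 at index 6 → [-7, 0, -1, 14, 8, 6, -16]
  -16 < parent -1 at index 2, swap → [-7, 0, -16, 14, 8, 6, -1]
  -16 < parent -7 at index 0, swap → [-16, 0, -7, 14, 8, 6, -1]
Insert -18:
  append -18 at index 7 → [-16, 0, -7, 14, 8, 6, -1, -18]
  -18 < parent 14 at index 3, swap → [-16, 0, -7, -18, 8, 6, -1, 14]
  -18 < parent 0 at index 1, swap → [-16, -18, -7, 0, 8, 6, -1, 14]
  -18 < parent -16 at index 0, swap → [-18, -16, -7, 0, 8, 6, -1, 14]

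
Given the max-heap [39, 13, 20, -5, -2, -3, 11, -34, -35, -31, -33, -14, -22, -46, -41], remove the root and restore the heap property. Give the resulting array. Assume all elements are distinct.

[20, 13, 11, -5, -2, -3, -41, -34, -35, -31, -33, -14, -22, -46]

remove root 39; move last element -41 to root → [-41, 13, 20, -5, -2, -3, 11, -34, -35, -31, -33, -14, -22, -46]
-41 vs larger child 20 at index 2, swap → [20, 13, -41, -5, -2, -3, 11, -34, -35, -31, -33, -14, -22, -46]
-41 vs larger child 11 at index 6, swap → [20, 13, 11, -5, -2, -3, -41, -34, -35, -31, -33, -14, -22, -46]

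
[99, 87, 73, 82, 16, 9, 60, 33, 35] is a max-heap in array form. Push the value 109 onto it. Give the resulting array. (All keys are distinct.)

append 109 at index 9 → [99, 87, 73, 82, 16, 9, 60, 33, 35, 109]
109 > parent 16 at index 4, swap → [99, 87, 73, 82, 109, 9, 60, 33, 35, 16]
109 > parent 87 at index 1, swap → [99, 109, 73, 82, 87, 9, 60, 33, 35, 16]
109 > parent 99 at index 0, swap → [109, 99, 73, 82, 87, 9, 60, 33, 35, 16]

[109, 99, 73, 82, 87, 9, 60, 33, 35, 16]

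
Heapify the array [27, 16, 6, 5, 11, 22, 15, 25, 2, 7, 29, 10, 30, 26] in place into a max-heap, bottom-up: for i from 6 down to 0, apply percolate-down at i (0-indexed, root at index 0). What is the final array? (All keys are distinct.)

[30, 29, 27, 25, 16, 22, 26, 5, 2, 7, 11, 10, 6, 15]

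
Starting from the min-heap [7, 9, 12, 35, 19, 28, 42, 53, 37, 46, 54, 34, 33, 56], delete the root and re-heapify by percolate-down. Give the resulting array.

remove root 7; move last element 56 to root → [56, 9, 12, 35, 19, 28, 42, 53, 37, 46, 54, 34, 33]
56 vs smaller child 9 at index 1, swap → [9, 56, 12, 35, 19, 28, 42, 53, 37, 46, 54, 34, 33]
56 vs smaller child 19 at index 4, swap → [9, 19, 12, 35, 56, 28, 42, 53, 37, 46, 54, 34, 33]
56 vs smaller child 46 at index 9, swap → [9, 19, 12, 35, 46, 28, 42, 53, 37, 56, 54, 34, 33]

[9, 19, 12, 35, 46, 28, 42, 53, 37, 56, 54, 34, 33]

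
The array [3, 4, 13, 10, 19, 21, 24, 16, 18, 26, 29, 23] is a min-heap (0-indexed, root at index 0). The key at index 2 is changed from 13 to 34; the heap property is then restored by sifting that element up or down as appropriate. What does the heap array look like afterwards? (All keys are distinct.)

[3, 4, 21, 10, 19, 23, 24, 16, 18, 26, 29, 34]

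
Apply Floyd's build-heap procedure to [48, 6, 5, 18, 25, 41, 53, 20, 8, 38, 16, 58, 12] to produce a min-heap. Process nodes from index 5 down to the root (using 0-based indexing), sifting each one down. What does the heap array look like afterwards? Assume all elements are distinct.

[5, 6, 12, 8, 16, 41, 53, 20, 18, 38, 25, 58, 48]

sift down from index 5:
  41 vs smaller child 12 at index 12, swap → [48, 6, 5, 18, 25, 12, 53, 20, 8, 38, 16, 58, 41]
sift down from index 4:
  25 vs smaller child 16 at index 10, swap → [48, 6, 5, 18, 16, 12, 53, 20, 8, 38, 25, 58, 41]
sift down from index 3:
  18 vs smaller child 8 at index 8, swap → [48, 6, 5, 8, 16, 12, 53, 20, 18, 38, 25, 58, 41]
sift down from index 2: already satisfies heap property
sift down from index 1: already satisfies heap property
sift down from index 0:
  48 vs smaller child 5 at index 2, swap → [5, 6, 48, 8, 16, 12, 53, 20, 18, 38, 25, 58, 41]
  48 vs smaller child 12 at index 5, swap → [5, 6, 12, 8, 16, 48, 53, 20, 18, 38, 25, 58, 41]
  48 vs smaller child 41 at index 12, swap → [5, 6, 12, 8, 16, 41, 53, 20, 18, 38, 25, 58, 48]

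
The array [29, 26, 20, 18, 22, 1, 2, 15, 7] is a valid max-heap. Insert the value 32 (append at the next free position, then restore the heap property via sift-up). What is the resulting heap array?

[32, 29, 20, 18, 26, 1, 2, 15, 7, 22]

append 32 at index 9 → [29, 26, 20, 18, 22, 1, 2, 15, 7, 32]
32 > parent 22 at index 4, swap → [29, 26, 20, 18, 32, 1, 2, 15, 7, 22]
32 > parent 26 at index 1, swap → [29, 32, 20, 18, 26, 1, 2, 15, 7, 22]
32 > parent 29 at index 0, swap → [32, 29, 20, 18, 26, 1, 2, 15, 7, 22]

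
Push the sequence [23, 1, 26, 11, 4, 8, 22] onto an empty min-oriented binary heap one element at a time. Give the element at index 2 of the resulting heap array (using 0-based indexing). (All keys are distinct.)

Insert 23:
  append 23 at index 0 → [23] (no swap needed)
Insert 1:
  append 1 at index 1 → [23, 1]
  1 < parent 23 at index 0, swap → [1, 23]
Insert 26:
  append 26 at index 2 → [1, 23, 26] (no swap needed)
Insert 11:
  append 11 at index 3 → [1, 23, 26, 11]
  11 < parent 23 at index 1, swap → [1, 11, 26, 23]
Insert 4:
  append 4 at index 4 → [1, 11, 26, 23, 4]
  4 < parent 11 at index 1, swap → [1, 4, 26, 23, 11]
Insert 8:
  append 8 at index 5 → [1, 4, 26, 23, 11, 8]
  8 < parent 26 at index 2, swap → [1, 4, 8, 23, 11, 26]
Insert 22:
  append 22 at index 6 → [1, 4, 8, 23, 11, 26, 22] (no swap needed)
resulting array: [1, 4, 8, 23, 11, 26, 22]

8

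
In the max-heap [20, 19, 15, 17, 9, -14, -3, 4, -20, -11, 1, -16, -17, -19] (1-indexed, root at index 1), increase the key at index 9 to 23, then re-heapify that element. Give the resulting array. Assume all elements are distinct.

[23, 20, 15, 19, 9, -14, -3, 4, 17, -11, 1, -16, -17, -19]

set index 9 from -20 to 23 → [20, 19, 15, 17, 9, -14, -3, 4, 23, -11, 1, -16, -17, -19]
23 > parent 17 at index 4, swap → [20, 19, 15, 23, 9, -14, -3, 4, 17, -11, 1, -16, -17, -19]
23 > parent 19 at index 2, swap → [20, 23, 15, 19, 9, -14, -3, 4, 17, -11, 1, -16, -17, -19]
23 > parent 20 at index 1, swap → [23, 20, 15, 19, 9, -14, -3, 4, 17, -11, 1, -16, -17, -19]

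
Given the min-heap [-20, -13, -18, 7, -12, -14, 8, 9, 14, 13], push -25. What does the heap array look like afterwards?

append -25 at index 10 → [-20, -13, -18, 7, -12, -14, 8, 9, 14, 13, -25]
-25 < parent -12 at index 4, swap → [-20, -13, -18, 7, -25, -14, 8, 9, 14, 13, -12]
-25 < parent -13 at index 1, swap → [-20, -25, -18, 7, -13, -14, 8, 9, 14, 13, -12]
-25 < parent -20 at index 0, swap → [-25, -20, -18, 7, -13, -14, 8, 9, 14, 13, -12]

[-25, -20, -18, 7, -13, -14, 8, 9, 14, 13, -12]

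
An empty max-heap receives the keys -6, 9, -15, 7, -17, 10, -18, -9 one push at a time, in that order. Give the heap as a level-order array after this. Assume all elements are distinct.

[10, 7, 9, -6, -17, -15, -18, -9]

Insert -6:
  append -6 at index 0 → [-6] (no swap needed)
Insert 9:
  append 9 at index 1 → [-6, 9]
  9 > parent -6 at index 0, swap → [9, -6]
Insert -15:
  append -15 at index 2 → [9, -6, -15] (no swap needed)
Insert 7:
  append 7 at index 3 → [9, -6, -15, 7]
  7 > parent -6 at index 1, swap → [9, 7, -15, -6]
Insert -17:
  append -17 at index 4 → [9, 7, -15, -6, -17] (no swap needed)
Insert 10:
  append 10 at index 5 → [9, 7, -15, -6, -17, 10]
  10 > parent -15 at index 2, swap → [9, 7, 10, -6, -17, -15]
  10 > parent 9 at index 0, swap → [10, 7, 9, -6, -17, -15]
Insert -18:
  append -18 at index 6 → [10, 7, 9, -6, -17, -15, -18] (no swap needed)
Insert -9:
  append -9 at index 7 → [10, 7, 9, -6, -17, -15, -18, -9] (no swap needed)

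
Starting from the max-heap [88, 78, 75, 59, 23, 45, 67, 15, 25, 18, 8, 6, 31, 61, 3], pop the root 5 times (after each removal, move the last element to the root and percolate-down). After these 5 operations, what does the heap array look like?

[59, 25, 45, 15, 23, 6, 31, 8, 3, 18]

extract-max #1 returns 88:
  remove root 88; move last element 3 to root → [3, 78, 75, 59, 23, 45, 67, 15, 25, 18, 8, 6, 31, 61]
  3 vs larger child 78 at index 1, swap → [78, 3, 75, 59, 23, 45, 67, 15, 25, 18, 8, 6, 31, 61]
  3 vs larger child 59 at index 3, swap → [78, 59, 75, 3, 23, 45, 67, 15, 25, 18, 8, 6, 31, 61]
  3 vs larger child 25 at index 8, swap → [78, 59, 75, 25, 23, 45, 67, 15, 3, 18, 8, 6, 31, 61]
extract-max #2 returns 78:
  remove root 78; move last element 61 to root → [61, 59, 75, 25, 23, 45, 67, 15, 3, 18, 8, 6, 31]
  61 vs larger child 75 at index 2, swap → [75, 59, 61, 25, 23, 45, 67, 15, 3, 18, 8, 6, 31]
  61 vs larger child 67 at index 6, swap → [75, 59, 67, 25, 23, 45, 61, 15, 3, 18, 8, 6, 31]
extract-max #3 returns 75:
  remove root 75; move last element 31 to root → [31, 59, 67, 25, 23, 45, 61, 15, 3, 18, 8, 6]
  31 vs larger child 67 at index 2, swap → [67, 59, 31, 25, 23, 45, 61, 15, 3, 18, 8, 6]
  31 vs larger child 61 at index 6, swap → [67, 59, 61, 25, 23, 45, 31, 15, 3, 18, 8, 6]
extract-max #4 returns 67:
  remove root 67; move last element 6 to root → [6, 59, 61, 25, 23, 45, 31, 15, 3, 18, 8]
  6 vs larger child 61 at index 2, swap → [61, 59, 6, 25, 23, 45, 31, 15, 3, 18, 8]
  6 vs larger child 45 at index 5, swap → [61, 59, 45, 25, 23, 6, 31, 15, 3, 18, 8]
extract-max #5 returns 61:
  remove root 61; move last element 8 to root → [8, 59, 45, 25, 23, 6, 31, 15, 3, 18]
  8 vs larger child 59 at index 1, swap → [59, 8, 45, 25, 23, 6, 31, 15, 3, 18]
  8 vs larger child 25 at index 3, swap → [59, 25, 45, 8, 23, 6, 31, 15, 3, 18]
  8 vs larger child 15 at index 7, swap → [59, 25, 45, 15, 23, 6, 31, 8, 3, 18]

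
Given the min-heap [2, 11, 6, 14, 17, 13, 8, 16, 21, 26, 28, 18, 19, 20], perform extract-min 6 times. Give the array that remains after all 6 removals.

[16, 17, 18, 19, 21, 28, 20, 26]

extract-min #1 returns 2:
  remove root 2; move last element 20 to root → [20, 11, 6, 14, 17, 13, 8, 16, 21, 26, 28, 18, 19]
  20 vs smaller child 6 at index 2, swap → [6, 11, 20, 14, 17, 13, 8, 16, 21, 26, 28, 18, 19]
  20 vs smaller child 8 at index 6, swap → [6, 11, 8, 14, 17, 13, 20, 16, 21, 26, 28, 18, 19]
extract-min #2 returns 6:
  remove root 6; move last element 19 to root → [19, 11, 8, 14, 17, 13, 20, 16, 21, 26, 28, 18]
  19 vs smaller child 8 at index 2, swap → [8, 11, 19, 14, 17, 13, 20, 16, 21, 26, 28, 18]
  19 vs smaller child 13 at index 5, swap → [8, 11, 13, 14, 17, 19, 20, 16, 21, 26, 28, 18]
  19 vs only child 18 at index 11, swap → [8, 11, 13, 14, 17, 18, 20, 16, 21, 26, 28, 19]
extract-min #3 returns 8:
  remove root 8; move last element 19 to root → [19, 11, 13, 14, 17, 18, 20, 16, 21, 26, 28]
  19 vs smaller child 11 at index 1, swap → [11, 19, 13, 14, 17, 18, 20, 16, 21, 26, 28]
  19 vs smaller child 14 at index 3, swap → [11, 14, 13, 19, 17, 18, 20, 16, 21, 26, 28]
  19 vs smaller child 16 at index 7, swap → [11, 14, 13, 16, 17, 18, 20, 19, 21, 26, 28]
extract-min #4 returns 11:
  remove root 11; move last element 28 to root → [28, 14, 13, 16, 17, 18, 20, 19, 21, 26]
  28 vs smaller child 13 at index 2, swap → [13, 14, 28, 16, 17, 18, 20, 19, 21, 26]
  28 vs smaller child 18 at index 5, swap → [13, 14, 18, 16, 17, 28, 20, 19, 21, 26]
extract-min #5 returns 13:
  remove root 13; move last element 26 to root → [26, 14, 18, 16, 17, 28, 20, 19, 21]
  26 vs smaller child 14 at index 1, swap → [14, 26, 18, 16, 17, 28, 20, 19, 21]
  26 vs smaller child 16 at index 3, swap → [14, 16, 18, 26, 17, 28, 20, 19, 21]
  26 vs smaller child 19 at index 7, swap → [14, 16, 18, 19, 17, 28, 20, 26, 21]
extract-min #6 returns 14:
  remove root 14; move last element 21 to root → [21, 16, 18, 19, 17, 28, 20, 26]
  21 vs smaller child 16 at index 1, swap → [16, 21, 18, 19, 17, 28, 20, 26]
  21 vs smaller child 17 at index 4, swap → [16, 17, 18, 19, 21, 28, 20, 26]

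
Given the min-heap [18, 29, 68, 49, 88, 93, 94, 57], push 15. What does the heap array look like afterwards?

[15, 18, 68, 29, 88, 93, 94, 57, 49]

append 15 at index 8 → [18, 29, 68, 49, 88, 93, 94, 57, 15]
15 < parent 49 at index 3, swap → [18, 29, 68, 15, 88, 93, 94, 57, 49]
15 < parent 29 at index 1, swap → [18, 15, 68, 29, 88, 93, 94, 57, 49]
15 < parent 18 at index 0, swap → [15, 18, 68, 29, 88, 93, 94, 57, 49]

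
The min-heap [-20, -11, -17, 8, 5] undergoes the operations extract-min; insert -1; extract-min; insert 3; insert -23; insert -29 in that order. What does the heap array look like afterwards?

[-29, -1, -23, 8, 3, 5, -11]

extract-min → returns -20:
  remove root -20; move last element 5 to root → [5, -11, -17, 8]
  5 vs smaller child -17 at index 2, swap → [-17, -11, 5, 8]
insert -1:
  append -1 at index 4 → [-17, -11, 5, 8, -1] (no swap needed)
extract-min → returns -17:
  remove root -17; move last element -1 to root → [-1, -11, 5, 8]
  -1 vs smaller child -11 at index 1, swap → [-11, -1, 5, 8]
insert 3:
  append 3 at index 4 → [-11, -1, 5, 8, 3] (no swap needed)
insert -23:
  append -23 at index 5 → [-11, -1, 5, 8, 3, -23]
  -23 < parent 5 at index 2, swap → [-11, -1, -23, 8, 3, 5]
  -23 < parent -11 at index 0, swap → [-23, -1, -11, 8, 3, 5]
insert -29:
  append -29 at index 6 → [-23, -1, -11, 8, 3, 5, -29]
  -29 < parent -11 at index 2, swap → [-23, -1, -29, 8, 3, 5, -11]
  -29 < parent -23 at index 0, swap → [-29, -1, -23, 8, 3, 5, -11]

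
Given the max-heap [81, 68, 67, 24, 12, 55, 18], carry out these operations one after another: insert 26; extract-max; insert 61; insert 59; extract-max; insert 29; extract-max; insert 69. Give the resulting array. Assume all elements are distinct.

insert 26:
  append 26 at index 7 → [81, 68, 67, 24, 12, 55, 18, 26]
  26 > parent 24 at index 3, swap → [81, 68, 67, 26, 12, 55, 18, 24]
extract-max → returns 81:
  remove root 81; move last element 24 to root → [24, 68, 67, 26, 12, 55, 18]
  24 vs larger child 68 at index 1, swap → [68, 24, 67, 26, 12, 55, 18]
  24 vs larger child 26 at index 3, swap → [68, 26, 67, 24, 12, 55, 18]
insert 61:
  append 61 at index 7 → [68, 26, 67, 24, 12, 55, 18, 61]
  61 > parent 24 at index 3, swap → [68, 26, 67, 61, 12, 55, 18, 24]
  61 > parent 26 at index 1, swap → [68, 61, 67, 26, 12, 55, 18, 24]
insert 59:
  append 59 at index 8 → [68, 61, 67, 26, 12, 55, 18, 24, 59]
  59 > parent 26 at index 3, swap → [68, 61, 67, 59, 12, 55, 18, 24, 26]
extract-max → returns 68:
  remove root 68; move last element 26 to root → [26, 61, 67, 59, 12, 55, 18, 24]
  26 vs larger child 67 at index 2, swap → [67, 61, 26, 59, 12, 55, 18, 24]
  26 vs larger child 55 at index 5, swap → [67, 61, 55, 59, 12, 26, 18, 24]
insert 29:
  append 29 at index 8 → [67, 61, 55, 59, 12, 26, 18, 24, 29] (no swap needed)
extract-max → returns 67:
  remove root 67; move last element 29 to root → [29, 61, 55, 59, 12, 26, 18, 24]
  29 vs larger child 61 at index 1, swap → [61, 29, 55, 59, 12, 26, 18, 24]
  29 vs larger child 59 at index 3, swap → [61, 59, 55, 29, 12, 26, 18, 24]
insert 69:
  append 69 at index 8 → [61, 59, 55, 29, 12, 26, 18, 24, 69]
  69 > parent 29 at index 3, swap → [61, 59, 55, 69, 12, 26, 18, 24, 29]
  69 > parent 59 at index 1, swap → [61, 69, 55, 59, 12, 26, 18, 24, 29]
  69 > parent 61 at index 0, swap → [69, 61, 55, 59, 12, 26, 18, 24, 29]

[69, 61, 55, 59, 12, 26, 18, 24, 29]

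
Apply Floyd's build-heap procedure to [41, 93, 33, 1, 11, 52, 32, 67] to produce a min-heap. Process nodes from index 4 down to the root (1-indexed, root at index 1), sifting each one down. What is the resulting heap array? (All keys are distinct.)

sift down from index 4: already satisfies heap property
sift down from index 3:
  33 vs smaller child 32 at index 7, swap → [41, 93, 32, 1, 11, 52, 33, 67]
sift down from index 2:
  93 vs smaller child 1 at index 4, swap → [41, 1, 32, 93, 11, 52, 33, 67]
  93 vs only child 67 at index 8, swap → [41, 1, 32, 67, 11, 52, 33, 93]
sift down from index 1:
  41 vs smaller child 1 at index 2, swap → [1, 41, 32, 67, 11, 52, 33, 93]
  41 vs smaller child 11 at index 5, swap → [1, 11, 32, 67, 41, 52, 33, 93]

[1, 11, 32, 67, 41, 52, 33, 93]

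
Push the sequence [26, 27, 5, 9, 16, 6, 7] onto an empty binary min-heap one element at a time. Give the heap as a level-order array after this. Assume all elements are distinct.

[5, 9, 6, 27, 16, 26, 7]

Insert 26:
  append 26 at index 0 → [26] (no swap needed)
Insert 27:
  append 27 at index 1 → [26, 27] (no swap needed)
Insert 5:
  append 5 at index 2 → [26, 27, 5]
  5 < parent 26 at index 0, swap → [5, 27, 26]
Insert 9:
  append 9 at index 3 → [5, 27, 26, 9]
  9 < parent 27 at index 1, swap → [5, 9, 26, 27]
Insert 16:
  append 16 at index 4 → [5, 9, 26, 27, 16] (no swap needed)
Insert 6:
  append 6 at index 5 → [5, 9, 26, 27, 16, 6]
  6 < parent 26 at index 2, swap → [5, 9, 6, 27, 16, 26]
Insert 7:
  append 7 at index 6 → [5, 9, 6, 27, 16, 26, 7] (no swap needed)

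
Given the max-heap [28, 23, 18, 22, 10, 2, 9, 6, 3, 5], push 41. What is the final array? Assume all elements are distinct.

[41, 28, 18, 22, 23, 2, 9, 6, 3, 5, 10]

append 41 at index 10 → [28, 23, 18, 22, 10, 2, 9, 6, 3, 5, 41]
41 > parent 10 at index 4, swap → [28, 23, 18, 22, 41, 2, 9, 6, 3, 5, 10]
41 > parent 23 at index 1, swap → [28, 41, 18, 22, 23, 2, 9, 6, 3, 5, 10]
41 > parent 28 at index 0, swap → [41, 28, 18, 22, 23, 2, 9, 6, 3, 5, 10]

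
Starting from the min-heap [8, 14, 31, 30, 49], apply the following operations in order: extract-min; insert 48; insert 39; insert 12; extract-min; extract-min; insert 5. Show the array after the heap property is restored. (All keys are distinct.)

extract-min → returns 8:
  remove root 8; move last element 49 to root → [49, 14, 31, 30]
  49 vs smaller child 14 at index 1, swap → [14, 49, 31, 30]
  49 vs only child 30 at index 3, swap → [14, 30, 31, 49]
insert 48:
  append 48 at index 4 → [14, 30, 31, 49, 48] (no swap needed)
insert 39:
  append 39 at index 5 → [14, 30, 31, 49, 48, 39] (no swap needed)
insert 12:
  append 12 at index 6 → [14, 30, 31, 49, 48, 39, 12]
  12 < parent 31 at index 2, swap → [14, 30, 12, 49, 48, 39, 31]
  12 < parent 14 at index 0, swap → [12, 30, 14, 49, 48, 39, 31]
extract-min → returns 12:
  remove root 12; move last element 31 to root → [31, 30, 14, 49, 48, 39]
  31 vs smaller child 14 at index 2, swap → [14, 30, 31, 49, 48, 39]
extract-min → returns 14:
  remove root 14; move last element 39 to root → [39, 30, 31, 49, 48]
  39 vs smaller child 30 at index 1, swap → [30, 39, 31, 49, 48]
insert 5:
  append 5 at index 5 → [30, 39, 31, 49, 48, 5]
  5 < parent 31 at index 2, swap → [30, 39, 5, 49, 48, 31]
  5 < parent 30 at index 0, swap → [5, 39, 30, 49, 48, 31]

[5, 39, 30, 49, 48, 31]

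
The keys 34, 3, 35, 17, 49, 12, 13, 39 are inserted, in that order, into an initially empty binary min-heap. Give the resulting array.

[3, 17, 12, 34, 49, 35, 13, 39]

Insert 34:
  append 34 at index 0 → [34] (no swap needed)
Insert 3:
  append 3 at index 1 → [34, 3]
  3 < parent 34 at index 0, swap → [3, 34]
Insert 35:
  append 35 at index 2 → [3, 34, 35] (no swap needed)
Insert 17:
  append 17 at index 3 → [3, 34, 35, 17]
  17 < parent 34 at index 1, swap → [3, 17, 35, 34]
Insert 49:
  append 49 at index 4 → [3, 17, 35, 34, 49] (no swap needed)
Insert 12:
  append 12 at index 5 → [3, 17, 35, 34, 49, 12]
  12 < parent 35 at index 2, swap → [3, 17, 12, 34, 49, 35]
Insert 13:
  append 13 at index 6 → [3, 17, 12, 34, 49, 35, 13] (no swap needed)
Insert 39:
  append 39 at index 7 → [3, 17, 12, 34, 49, 35, 13, 39] (no swap needed)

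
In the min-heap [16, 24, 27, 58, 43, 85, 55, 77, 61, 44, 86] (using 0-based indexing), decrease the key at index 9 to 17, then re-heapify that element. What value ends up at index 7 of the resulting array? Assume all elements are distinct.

77

set index 9 from 44 to 17 → [16, 24, 27, 58, 43, 85, 55, 77, 61, 17, 86]
17 < parent 43 at index 4, swap → [16, 24, 27, 58, 17, 85, 55, 77, 61, 43, 86]
17 < parent 24 at index 1, swap → [16, 17, 27, 58, 24, 85, 55, 77, 61, 43, 86]
resulting array: [16, 17, 27, 58, 24, 85, 55, 77, 61, 43, 86]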